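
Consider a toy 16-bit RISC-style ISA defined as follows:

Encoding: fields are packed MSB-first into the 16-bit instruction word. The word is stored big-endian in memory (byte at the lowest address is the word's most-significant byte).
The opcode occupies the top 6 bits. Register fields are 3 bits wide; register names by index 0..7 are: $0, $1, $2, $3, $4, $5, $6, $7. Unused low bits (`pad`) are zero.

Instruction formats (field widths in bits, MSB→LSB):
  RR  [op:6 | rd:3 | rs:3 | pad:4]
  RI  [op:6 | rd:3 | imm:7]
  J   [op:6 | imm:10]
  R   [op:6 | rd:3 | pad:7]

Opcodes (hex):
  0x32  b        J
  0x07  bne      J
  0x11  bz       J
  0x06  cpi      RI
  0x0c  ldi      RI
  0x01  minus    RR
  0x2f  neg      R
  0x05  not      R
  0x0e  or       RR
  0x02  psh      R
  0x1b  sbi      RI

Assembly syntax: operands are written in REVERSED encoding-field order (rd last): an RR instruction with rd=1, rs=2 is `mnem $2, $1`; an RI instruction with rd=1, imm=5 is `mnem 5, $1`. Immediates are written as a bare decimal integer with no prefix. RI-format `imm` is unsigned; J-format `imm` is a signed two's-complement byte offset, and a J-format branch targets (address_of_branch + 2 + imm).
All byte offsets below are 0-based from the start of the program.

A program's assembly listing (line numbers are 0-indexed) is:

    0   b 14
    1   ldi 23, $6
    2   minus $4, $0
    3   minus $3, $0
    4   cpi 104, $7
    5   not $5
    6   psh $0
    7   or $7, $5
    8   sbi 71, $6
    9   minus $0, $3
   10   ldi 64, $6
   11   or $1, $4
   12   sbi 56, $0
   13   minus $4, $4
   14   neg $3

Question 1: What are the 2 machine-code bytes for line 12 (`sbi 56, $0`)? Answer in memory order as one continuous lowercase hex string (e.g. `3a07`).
6c38

L12: sbi op=0x1b:6|rd=0:3|imm=56:7 ⇒ 0x6c38 ⇒ big 6c 38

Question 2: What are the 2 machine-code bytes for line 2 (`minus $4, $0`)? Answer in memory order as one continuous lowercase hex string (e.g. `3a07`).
0440

L2: minus op=0x1:6|rd=0:3|rs=4:3|pad=0:4 ⇒ 0x0440 ⇒ big 04 40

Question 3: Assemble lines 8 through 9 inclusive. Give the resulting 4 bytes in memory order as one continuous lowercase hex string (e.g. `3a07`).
6f470580

line 8 (sbi): pack op=0x1b:6|rd=6:3|imm=71:7 = 0x6f47; big→ 6f 47
line 9 (minus): pack op=0x1:6|rd=3:3|rs=0:3|pad=0:4 = 0x0580; big→ 05 80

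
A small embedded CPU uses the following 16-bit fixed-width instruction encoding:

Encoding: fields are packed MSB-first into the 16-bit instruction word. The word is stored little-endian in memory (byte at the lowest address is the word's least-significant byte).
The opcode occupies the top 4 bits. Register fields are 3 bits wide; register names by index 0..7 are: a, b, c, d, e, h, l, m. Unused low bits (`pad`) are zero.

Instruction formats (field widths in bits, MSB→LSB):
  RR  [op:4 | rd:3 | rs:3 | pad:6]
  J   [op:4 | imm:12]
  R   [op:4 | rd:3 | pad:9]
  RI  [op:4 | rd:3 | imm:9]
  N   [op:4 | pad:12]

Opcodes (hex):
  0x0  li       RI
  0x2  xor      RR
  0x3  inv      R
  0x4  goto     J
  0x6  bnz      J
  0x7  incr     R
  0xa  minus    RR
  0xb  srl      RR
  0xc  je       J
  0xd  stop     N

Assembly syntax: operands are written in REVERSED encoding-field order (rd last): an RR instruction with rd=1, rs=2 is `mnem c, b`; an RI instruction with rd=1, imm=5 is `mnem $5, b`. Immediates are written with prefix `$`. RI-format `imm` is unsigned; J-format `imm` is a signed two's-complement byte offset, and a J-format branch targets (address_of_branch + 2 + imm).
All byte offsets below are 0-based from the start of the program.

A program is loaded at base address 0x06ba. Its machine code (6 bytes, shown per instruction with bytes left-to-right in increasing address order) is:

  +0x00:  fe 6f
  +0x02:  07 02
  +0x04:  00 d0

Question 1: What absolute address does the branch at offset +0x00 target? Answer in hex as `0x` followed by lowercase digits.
0x06ba

off 0x00: read fe 6f as little → 0x6ffe
  op=0x6ffe>>12=0x6 ⇒ bnz (J)
  imm@[11:0]=0xffe (s12→-2) ⇒ $-2
  target = base 0x06ba + off 0x00 + 2 + imm -2 = 0x06ba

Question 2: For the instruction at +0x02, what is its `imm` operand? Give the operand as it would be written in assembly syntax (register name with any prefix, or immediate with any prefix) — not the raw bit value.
$7

[02] 07 02 → 0x0207
  opcode bits[15:12]=0x0: li/RI
  rd@[11:9]=0x1 ⇒ b
  imm@[8:0]=0x7 ⇒ $7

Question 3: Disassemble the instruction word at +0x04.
stop

@+04  little-endian(00 d0) = 0xd000
  opcode bits[15:12]=0xd: stop/N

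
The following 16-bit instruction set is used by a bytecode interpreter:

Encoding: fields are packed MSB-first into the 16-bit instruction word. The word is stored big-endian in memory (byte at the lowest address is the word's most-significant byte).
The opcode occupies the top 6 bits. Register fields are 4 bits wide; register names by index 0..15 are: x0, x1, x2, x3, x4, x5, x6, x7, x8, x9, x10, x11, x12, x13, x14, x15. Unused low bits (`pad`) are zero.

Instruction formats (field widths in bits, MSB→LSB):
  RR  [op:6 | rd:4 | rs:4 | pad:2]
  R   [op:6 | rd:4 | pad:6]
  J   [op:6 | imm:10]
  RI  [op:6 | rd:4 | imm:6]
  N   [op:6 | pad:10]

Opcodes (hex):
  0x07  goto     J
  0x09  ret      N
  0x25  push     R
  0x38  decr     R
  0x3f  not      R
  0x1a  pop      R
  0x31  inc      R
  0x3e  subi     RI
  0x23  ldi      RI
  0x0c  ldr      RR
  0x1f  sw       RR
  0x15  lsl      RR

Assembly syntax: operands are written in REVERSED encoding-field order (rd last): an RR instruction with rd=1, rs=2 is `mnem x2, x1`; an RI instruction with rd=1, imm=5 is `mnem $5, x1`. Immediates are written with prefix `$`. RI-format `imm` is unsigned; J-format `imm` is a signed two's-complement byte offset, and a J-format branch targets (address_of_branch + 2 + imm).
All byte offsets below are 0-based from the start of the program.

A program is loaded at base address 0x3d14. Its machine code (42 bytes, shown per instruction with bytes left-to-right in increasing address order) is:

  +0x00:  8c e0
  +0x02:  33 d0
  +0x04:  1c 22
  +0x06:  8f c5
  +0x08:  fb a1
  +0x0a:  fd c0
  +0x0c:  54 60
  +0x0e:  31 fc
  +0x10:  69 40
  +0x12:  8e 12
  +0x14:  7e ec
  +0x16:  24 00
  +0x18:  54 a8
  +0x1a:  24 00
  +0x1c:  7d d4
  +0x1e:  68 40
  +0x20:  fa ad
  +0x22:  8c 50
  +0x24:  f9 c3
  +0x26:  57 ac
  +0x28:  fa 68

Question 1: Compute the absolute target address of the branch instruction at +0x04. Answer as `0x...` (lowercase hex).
0x3d3c

[04] 1c 22 → 0x1c22
  top 6b → 0x7 → goto [J]
  imm: (w>>0)&0x3ff=0x22 → $34
  target = base 0x3d14 + off 0x04 + 2 + imm 34 = 0x3d3c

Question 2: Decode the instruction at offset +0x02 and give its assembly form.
+0x02: 33 d0 ⇒ word 0x33d0 (big)
  top 6b → 0xc → ldr [RR]
  [9:6] rd=15 = x15
  [5:2] rs=4 = x4

ldr x4, x15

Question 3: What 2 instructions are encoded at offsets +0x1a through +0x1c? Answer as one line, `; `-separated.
[1a] 24 00 → 0x2400
  op=0x2400>>10=0x9 ⇒ ret (N)
[1c] 7d d4 → 0x7dd4
  op=0x7dd4>>10=0x1f ⇒ sw (RR)
  [9:6] rd=7 = x7
  [5:2] rs=5 = x5

ret; sw x5, x7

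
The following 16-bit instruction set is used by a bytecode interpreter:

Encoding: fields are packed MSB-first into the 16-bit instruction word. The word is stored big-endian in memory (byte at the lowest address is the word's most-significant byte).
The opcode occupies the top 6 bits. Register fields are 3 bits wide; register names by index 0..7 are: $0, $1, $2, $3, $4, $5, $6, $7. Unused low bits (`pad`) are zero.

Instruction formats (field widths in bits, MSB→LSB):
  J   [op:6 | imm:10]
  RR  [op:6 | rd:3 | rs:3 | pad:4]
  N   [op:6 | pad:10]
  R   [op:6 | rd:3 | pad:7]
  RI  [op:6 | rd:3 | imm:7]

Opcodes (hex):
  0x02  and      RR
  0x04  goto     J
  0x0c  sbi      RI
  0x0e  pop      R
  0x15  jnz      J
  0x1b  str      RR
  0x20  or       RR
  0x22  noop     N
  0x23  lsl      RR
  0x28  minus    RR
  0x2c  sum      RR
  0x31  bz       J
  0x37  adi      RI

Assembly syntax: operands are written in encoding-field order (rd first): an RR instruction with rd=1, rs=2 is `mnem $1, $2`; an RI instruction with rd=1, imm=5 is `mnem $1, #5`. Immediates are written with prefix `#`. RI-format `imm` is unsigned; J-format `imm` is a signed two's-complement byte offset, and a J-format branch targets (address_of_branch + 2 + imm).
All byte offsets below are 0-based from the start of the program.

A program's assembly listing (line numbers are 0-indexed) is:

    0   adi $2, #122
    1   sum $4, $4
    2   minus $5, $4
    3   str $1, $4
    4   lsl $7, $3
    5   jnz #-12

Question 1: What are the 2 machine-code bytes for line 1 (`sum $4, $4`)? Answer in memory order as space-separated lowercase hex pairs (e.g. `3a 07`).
b2 40

line 1 (sum): pack op=0x2c:6|rd=4:3|rs=4:3|pad=0:4 = 0xb240; big→ b2 40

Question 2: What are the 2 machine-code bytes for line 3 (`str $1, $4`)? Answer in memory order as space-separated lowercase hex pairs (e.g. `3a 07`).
6c c0

L3: str op=0x1b:6|rd=1:3|rs=4:3|pad=0:4 ⇒ 0x6cc0 ⇒ big 6c c0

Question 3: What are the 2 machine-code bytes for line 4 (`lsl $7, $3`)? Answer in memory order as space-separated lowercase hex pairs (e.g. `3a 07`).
8f b0

L4: lsl op=0x23:6|rd=7:3|rs=3:3|pad=0:4 ⇒ 0x8fb0 ⇒ big 8f b0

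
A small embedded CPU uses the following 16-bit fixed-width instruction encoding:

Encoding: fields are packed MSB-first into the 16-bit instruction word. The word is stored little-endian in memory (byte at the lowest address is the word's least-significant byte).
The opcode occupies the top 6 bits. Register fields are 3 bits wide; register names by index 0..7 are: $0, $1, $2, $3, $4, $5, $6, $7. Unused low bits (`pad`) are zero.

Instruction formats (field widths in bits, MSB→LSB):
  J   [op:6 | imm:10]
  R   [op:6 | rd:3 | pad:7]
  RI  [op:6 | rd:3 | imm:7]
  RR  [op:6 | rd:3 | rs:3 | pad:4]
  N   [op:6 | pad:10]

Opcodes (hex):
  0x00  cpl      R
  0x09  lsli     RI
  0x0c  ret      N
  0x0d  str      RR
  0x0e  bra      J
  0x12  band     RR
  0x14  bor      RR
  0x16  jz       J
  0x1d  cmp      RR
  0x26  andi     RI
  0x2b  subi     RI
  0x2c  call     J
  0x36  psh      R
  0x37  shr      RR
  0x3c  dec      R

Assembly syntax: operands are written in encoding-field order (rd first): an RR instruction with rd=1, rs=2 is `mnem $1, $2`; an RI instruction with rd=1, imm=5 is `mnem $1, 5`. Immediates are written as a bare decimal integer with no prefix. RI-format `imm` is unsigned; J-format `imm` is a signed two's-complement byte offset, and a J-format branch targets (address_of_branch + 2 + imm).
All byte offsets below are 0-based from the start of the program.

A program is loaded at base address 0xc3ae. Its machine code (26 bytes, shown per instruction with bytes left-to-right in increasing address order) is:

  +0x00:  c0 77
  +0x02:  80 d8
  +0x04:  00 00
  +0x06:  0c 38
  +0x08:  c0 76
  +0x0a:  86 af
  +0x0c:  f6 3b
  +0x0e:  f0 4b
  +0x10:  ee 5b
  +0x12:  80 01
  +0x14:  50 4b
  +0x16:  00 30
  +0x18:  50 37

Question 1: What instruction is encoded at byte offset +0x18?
+0x18: 50 37 ⇒ word 0x3750 (little)
  op=0x3750>>10=0xd ⇒ str (RR)
  rd: (w>>7)&0x7=0x6 → $6
  rs: (w>>4)&0x7=0x5 → $5

str $6, $5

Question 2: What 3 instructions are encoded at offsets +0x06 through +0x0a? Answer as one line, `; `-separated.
@+06  little-endian(0c 38) = 0x380c
  opcode bits[15:10]=0xe: bra/J
  [9:0] imm=12 = 12
@+08  little-endian(c0 76) = 0x76c0
  opcode bits[15:10]=0x1d: cmp/RR
  [9:7] rd=5 = $5
  [6:4] rs=4 = $4
@+0a  little-endian(86 af) = 0xaf86
  opcode bits[15:10]=0x2b: subi/RI
  [9:7] rd=7 = $7
  [6:0] imm=6 = 6

bra 12; cmp $5, $4; subi $7, 6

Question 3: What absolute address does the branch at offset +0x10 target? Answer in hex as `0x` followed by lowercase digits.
0xc3ae

+0x10: ee 5b ⇒ word 0x5bee (little)
  top 6b → 0x16 → jz [J]
  imm: (w>>0)&0x3ff=0x3ee (s10→-18) → -18
  target = base 0xc3ae + off 0x10 + 2 + imm -18 = 0xc3ae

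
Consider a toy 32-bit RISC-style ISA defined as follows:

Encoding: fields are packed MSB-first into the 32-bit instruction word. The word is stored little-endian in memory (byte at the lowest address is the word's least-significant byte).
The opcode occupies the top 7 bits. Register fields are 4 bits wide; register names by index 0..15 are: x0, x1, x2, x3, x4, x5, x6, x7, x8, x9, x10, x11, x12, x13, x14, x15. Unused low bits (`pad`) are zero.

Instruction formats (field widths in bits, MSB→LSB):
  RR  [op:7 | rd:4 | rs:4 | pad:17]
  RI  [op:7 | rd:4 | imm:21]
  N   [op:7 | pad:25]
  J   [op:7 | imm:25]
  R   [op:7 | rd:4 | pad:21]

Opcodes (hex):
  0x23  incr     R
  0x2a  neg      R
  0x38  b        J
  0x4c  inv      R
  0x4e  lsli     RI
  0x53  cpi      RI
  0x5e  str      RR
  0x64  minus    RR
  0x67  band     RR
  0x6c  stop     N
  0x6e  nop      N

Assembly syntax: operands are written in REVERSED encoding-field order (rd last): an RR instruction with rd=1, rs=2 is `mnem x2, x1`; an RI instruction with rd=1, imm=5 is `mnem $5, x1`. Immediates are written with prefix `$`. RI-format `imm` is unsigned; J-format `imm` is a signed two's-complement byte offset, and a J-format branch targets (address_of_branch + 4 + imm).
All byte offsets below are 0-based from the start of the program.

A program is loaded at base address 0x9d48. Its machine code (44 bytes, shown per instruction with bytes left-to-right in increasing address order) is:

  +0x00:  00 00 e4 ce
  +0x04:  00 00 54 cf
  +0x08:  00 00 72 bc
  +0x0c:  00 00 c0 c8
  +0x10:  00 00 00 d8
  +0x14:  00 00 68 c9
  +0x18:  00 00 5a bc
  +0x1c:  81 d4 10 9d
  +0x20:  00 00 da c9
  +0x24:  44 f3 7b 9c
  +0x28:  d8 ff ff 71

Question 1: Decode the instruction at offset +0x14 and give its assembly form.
off 0x14: read 00 00 68 c9 as little → 0xc9680000
  op=0xc9680000>>25=0x64 ⇒ minus (RR)
  rd@[24:21]=0xb ⇒ x11
  rs@[20:17]=0x4 ⇒ x4

minus x4, x11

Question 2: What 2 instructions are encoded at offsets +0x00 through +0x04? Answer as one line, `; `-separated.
band x2, x7; band x10, x10

off 0x00: read 00 00 e4 ce as little → 0xcee40000
  top 7b → 0x67 → band [RR]
  rd: (w>>21)&0xf=0x7 → x7
  rs: (w>>17)&0xf=0x2 → x2
off 0x04: read 00 00 54 cf as little → 0xcf540000
  top 7b → 0x67 → band [RR]
  rd: (w>>21)&0xf=0xa → x10
  rs: (w>>17)&0xf=0xa → x10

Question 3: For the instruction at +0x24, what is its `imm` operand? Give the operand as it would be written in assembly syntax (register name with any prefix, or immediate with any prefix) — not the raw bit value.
$1831748

[24] 44 f3 7b 9c → 0x9c7bf344
  top 7b → 0x4e → lsli [RI]
  [24:21] rd=3 = x3
  [20:0] imm=1831748 = $1831748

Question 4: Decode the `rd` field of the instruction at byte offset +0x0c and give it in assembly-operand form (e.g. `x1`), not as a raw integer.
[0c] 00 00 c0 c8 → 0xc8c00000
  op=0xc8c00000>>25=0x64 ⇒ minus (RR)
  [24:21] rd=6 = x6
  [20:17] rs=0 = x0

x6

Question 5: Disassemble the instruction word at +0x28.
b $-40

off 0x28: read d8 ff ff 71 as little → 0x71ffffd8
  top 7b → 0x38 → b [J]
  [24:0] imm=33554392 (s25→-40) = $-40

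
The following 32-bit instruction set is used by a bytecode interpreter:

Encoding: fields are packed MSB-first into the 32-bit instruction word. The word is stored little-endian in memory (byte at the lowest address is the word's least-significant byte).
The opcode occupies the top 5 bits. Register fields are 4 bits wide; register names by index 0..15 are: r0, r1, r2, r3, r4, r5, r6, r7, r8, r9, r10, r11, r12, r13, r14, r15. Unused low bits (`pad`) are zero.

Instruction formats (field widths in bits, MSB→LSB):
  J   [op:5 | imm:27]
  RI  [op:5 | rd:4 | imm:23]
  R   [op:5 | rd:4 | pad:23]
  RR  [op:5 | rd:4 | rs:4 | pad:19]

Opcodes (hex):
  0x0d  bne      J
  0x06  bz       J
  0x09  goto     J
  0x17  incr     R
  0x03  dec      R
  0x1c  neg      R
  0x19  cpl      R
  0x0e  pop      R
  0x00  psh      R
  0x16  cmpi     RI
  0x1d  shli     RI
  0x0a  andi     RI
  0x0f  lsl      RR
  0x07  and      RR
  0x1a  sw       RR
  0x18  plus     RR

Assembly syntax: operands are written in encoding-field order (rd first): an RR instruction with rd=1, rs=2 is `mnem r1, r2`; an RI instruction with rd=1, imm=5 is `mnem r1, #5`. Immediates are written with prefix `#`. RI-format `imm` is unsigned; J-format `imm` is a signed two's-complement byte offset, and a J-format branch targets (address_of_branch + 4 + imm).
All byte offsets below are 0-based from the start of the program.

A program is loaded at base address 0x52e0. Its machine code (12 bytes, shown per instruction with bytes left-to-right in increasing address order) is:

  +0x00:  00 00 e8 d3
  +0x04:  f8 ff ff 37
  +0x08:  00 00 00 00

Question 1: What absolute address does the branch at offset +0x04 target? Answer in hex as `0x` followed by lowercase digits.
[04] f8 ff ff 37 → 0x37fffff8
  op=0x37fffff8>>27=0x6 ⇒ bz (J)
  [26:0] imm=134217720 (s27→-8) = #-8
  target = base 0x52e0 + off 0x04 + 4 + imm -8 = 0x52e0

0x52e0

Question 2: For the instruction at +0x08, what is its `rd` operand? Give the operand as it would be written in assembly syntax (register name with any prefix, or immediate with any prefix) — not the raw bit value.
@+08  little-endian(00 00 00 00) = 0x00000000
  opcode bits[31:27]=0x0: psh/R
  rd@[26:23]=0x0 ⇒ r0

r0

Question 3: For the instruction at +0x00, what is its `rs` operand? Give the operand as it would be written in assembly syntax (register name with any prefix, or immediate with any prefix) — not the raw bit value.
r13

@+00  little-endian(00 00 e8 d3) = 0xd3e80000
  top 5b → 0x1a → sw [RR]
  rd: (w>>23)&0xf=0x7 → r7
  rs: (w>>19)&0xf=0xd → r13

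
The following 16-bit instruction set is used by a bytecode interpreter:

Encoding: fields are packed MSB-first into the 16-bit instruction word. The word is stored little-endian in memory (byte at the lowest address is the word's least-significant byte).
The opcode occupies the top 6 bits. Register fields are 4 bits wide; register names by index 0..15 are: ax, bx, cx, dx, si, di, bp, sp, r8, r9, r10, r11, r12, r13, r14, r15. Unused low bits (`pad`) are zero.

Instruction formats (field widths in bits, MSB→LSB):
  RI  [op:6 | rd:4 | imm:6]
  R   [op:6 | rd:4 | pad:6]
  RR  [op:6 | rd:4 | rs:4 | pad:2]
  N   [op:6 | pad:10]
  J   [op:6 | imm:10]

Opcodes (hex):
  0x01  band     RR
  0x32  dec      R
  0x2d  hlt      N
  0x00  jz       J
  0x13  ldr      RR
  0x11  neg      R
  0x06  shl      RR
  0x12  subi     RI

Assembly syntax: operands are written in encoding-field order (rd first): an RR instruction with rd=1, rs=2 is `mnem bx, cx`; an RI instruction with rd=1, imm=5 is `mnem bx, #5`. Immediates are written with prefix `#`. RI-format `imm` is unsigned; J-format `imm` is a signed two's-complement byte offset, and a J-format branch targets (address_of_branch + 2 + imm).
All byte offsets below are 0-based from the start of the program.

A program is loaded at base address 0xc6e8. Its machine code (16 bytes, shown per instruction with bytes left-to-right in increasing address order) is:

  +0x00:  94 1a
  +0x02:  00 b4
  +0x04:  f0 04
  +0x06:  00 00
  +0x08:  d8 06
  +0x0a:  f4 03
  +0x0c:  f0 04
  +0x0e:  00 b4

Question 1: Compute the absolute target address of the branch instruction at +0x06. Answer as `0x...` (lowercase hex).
+0x06: 00 00 ⇒ word 0x0000 (little)
  opcode bits[15:10]=0x0: jz/J
  [9:0] imm=0 = #0
  target = base 0xc6e8 + off 0x06 + 2 + imm 0 = 0xc6f0

0xc6f0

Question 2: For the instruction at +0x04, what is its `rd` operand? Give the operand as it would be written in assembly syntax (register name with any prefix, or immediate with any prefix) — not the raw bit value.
off 0x04: read f0 04 as little → 0x04f0
  top 6b → 0x1 → band [RR]
  rd@[9:6]=0x3 ⇒ dx
  rs@[5:2]=0xc ⇒ r12

dx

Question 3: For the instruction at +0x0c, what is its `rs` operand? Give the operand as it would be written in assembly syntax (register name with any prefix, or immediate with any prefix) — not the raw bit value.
r12

off 0x0c: read f0 04 as little → 0x04f0
  op=0x04f0>>10=0x1 ⇒ band (RR)
  rd: (w>>6)&0xf=0x3 → dx
  rs: (w>>2)&0xf=0xc → r12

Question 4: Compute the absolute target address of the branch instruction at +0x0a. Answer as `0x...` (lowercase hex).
off 0x0a: read f4 03 as little → 0x03f4
  opcode bits[15:10]=0x0: jz/J
  [9:0] imm=1012 (s10→-12) = #-12
  target = base 0xc6e8 + off 0x0a + 2 + imm -12 = 0xc6e8

0xc6e8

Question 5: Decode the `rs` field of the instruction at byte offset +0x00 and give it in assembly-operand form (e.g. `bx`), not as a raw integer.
+0x00: 94 1a ⇒ word 0x1a94 (little)
  opcode bits[15:10]=0x6: shl/RR
  rd@[9:6]=0xa ⇒ r10
  rs@[5:2]=0x5 ⇒ di

di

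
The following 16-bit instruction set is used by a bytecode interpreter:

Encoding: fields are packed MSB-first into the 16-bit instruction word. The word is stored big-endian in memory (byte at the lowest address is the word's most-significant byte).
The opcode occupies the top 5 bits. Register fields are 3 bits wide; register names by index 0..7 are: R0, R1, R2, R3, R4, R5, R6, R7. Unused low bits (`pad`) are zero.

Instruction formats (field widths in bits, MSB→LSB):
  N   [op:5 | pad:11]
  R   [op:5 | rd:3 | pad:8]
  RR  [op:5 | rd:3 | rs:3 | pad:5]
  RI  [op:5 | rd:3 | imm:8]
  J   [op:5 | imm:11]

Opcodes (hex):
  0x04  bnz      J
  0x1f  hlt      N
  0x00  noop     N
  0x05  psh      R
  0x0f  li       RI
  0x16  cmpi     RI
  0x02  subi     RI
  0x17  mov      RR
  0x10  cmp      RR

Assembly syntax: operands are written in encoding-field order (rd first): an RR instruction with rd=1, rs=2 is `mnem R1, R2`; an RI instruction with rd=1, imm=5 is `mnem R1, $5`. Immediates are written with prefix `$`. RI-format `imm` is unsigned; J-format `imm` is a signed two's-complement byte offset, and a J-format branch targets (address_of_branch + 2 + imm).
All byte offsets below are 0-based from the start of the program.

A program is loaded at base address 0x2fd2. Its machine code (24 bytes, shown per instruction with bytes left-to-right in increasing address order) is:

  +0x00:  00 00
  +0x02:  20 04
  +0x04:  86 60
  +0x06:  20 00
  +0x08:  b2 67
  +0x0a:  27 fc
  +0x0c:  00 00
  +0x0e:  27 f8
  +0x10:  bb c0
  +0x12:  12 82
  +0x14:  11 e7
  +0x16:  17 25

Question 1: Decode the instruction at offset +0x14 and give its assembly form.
@+14  big-endian(11 e7) = 0x11e7
  op=0x11e7>>11=0x2 ⇒ subi (RI)
  rd@[10:8]=0x1 ⇒ R1
  imm@[7:0]=0xe7 ⇒ $231

subi R1, $231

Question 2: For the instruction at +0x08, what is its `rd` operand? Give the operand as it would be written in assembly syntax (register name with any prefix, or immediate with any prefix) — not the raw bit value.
+0x08: b2 67 ⇒ word 0xb267 (big)
  opcode bits[15:11]=0x16: cmpi/RI
  rd: (w>>8)&0x7=0x2 → R2
  imm: (w>>0)&0xff=0x67 → $103

R2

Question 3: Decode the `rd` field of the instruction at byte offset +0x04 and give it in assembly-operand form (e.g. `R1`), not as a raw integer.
off 0x04: read 86 60 as big → 0x8660
  top 5b → 0x10 → cmp [RR]
  [10:8] rd=6 = R6
  [7:5] rs=3 = R3

R6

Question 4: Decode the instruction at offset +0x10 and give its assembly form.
mov R3, R6

off 0x10: read bb c0 as big → 0xbbc0
  opcode bits[15:11]=0x17: mov/RR
  [10:8] rd=3 = R3
  [7:5] rs=6 = R6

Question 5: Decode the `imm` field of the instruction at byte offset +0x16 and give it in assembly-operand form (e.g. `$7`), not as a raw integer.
off 0x16: read 17 25 as big → 0x1725
  opcode bits[15:11]=0x2: subi/RI
  rd@[10:8]=0x7 ⇒ R7
  imm@[7:0]=0x25 ⇒ $37

$37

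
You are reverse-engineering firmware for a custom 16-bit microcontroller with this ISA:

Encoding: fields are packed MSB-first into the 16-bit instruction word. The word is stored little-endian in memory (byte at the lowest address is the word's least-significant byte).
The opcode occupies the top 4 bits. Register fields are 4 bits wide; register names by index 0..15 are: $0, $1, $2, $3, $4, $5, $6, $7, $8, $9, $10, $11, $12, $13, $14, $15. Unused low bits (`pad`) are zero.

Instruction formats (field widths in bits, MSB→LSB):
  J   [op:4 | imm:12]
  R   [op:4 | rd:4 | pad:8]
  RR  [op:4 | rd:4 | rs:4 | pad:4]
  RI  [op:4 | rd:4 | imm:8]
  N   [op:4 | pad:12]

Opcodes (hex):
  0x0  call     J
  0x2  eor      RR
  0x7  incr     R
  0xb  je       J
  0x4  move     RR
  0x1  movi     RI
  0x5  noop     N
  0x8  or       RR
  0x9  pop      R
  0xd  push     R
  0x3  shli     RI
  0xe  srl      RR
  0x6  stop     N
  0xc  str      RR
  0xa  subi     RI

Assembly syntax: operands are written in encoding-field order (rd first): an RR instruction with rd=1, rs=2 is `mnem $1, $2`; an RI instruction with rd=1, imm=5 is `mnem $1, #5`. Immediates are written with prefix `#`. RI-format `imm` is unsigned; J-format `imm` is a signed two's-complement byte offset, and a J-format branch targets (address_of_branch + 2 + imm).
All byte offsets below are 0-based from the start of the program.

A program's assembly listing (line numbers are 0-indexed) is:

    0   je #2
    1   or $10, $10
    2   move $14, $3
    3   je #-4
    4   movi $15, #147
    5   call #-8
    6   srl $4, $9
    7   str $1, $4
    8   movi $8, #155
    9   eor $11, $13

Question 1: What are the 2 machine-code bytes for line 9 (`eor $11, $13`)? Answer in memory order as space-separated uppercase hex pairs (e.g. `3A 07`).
line 9 (eor): pack op=0x2:4|rd=11:4|rs=13:4|pad=0:4 = 0x2bd0; little→ d0 2b

D0 2B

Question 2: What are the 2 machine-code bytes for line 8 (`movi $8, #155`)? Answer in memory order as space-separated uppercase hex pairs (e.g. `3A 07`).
line 8 (movi): pack op=0x1:4|rd=8:4|imm=155:8 = 0x189b; little→ 9b 18

9B 18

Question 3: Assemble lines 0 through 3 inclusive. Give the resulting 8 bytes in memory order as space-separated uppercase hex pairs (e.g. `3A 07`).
L0: je op=0xb:4|imm=2:12 ⇒ 0xb002 ⇒ little 02 b0
L1: or op=0x8:4|rd=10:4|rs=10:4|pad=0:4 ⇒ 0x8aa0 ⇒ little a0 8a
L2: move op=0x4:4|rd=14:4|rs=3:4|pad=0:4 ⇒ 0x4e30 ⇒ little 30 4e
L3: je op=0xb:4|imm=-4:12 ⇒ 0xbffc ⇒ little fc bf

02 B0 A0 8A 30 4E FC BF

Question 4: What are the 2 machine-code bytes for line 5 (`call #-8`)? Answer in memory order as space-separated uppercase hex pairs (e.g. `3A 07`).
F8 0F

L5: call op=0x0:4|imm=-8:12 ⇒ 0x0ff8 ⇒ little f8 0f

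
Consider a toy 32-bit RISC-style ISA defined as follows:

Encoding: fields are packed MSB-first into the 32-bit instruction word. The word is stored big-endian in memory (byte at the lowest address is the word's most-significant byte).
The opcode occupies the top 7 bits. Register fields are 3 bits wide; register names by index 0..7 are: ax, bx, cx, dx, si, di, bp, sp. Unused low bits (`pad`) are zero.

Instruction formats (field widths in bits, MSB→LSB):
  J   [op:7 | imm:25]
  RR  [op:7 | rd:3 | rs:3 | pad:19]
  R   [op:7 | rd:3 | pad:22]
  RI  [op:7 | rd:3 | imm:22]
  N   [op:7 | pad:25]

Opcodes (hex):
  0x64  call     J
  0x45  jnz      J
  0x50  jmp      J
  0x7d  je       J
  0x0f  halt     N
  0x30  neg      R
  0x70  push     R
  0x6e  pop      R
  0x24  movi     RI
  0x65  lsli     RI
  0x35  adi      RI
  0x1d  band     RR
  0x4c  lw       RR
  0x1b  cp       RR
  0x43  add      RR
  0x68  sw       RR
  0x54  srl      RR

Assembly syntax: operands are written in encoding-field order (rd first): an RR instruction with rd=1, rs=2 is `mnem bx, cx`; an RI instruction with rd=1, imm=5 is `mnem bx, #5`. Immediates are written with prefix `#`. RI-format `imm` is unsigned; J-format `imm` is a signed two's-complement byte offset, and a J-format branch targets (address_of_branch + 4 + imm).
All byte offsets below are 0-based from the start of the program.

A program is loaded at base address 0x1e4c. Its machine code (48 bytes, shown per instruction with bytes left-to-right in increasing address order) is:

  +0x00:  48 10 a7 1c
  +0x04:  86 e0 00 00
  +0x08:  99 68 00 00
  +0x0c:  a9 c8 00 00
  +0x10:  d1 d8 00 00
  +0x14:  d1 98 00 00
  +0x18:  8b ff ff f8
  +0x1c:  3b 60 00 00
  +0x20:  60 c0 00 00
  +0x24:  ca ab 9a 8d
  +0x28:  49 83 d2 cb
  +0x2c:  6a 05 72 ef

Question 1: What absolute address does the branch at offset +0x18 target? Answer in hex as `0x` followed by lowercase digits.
0x1e60

@+18  big-endian(8b ff ff f8) = 0x8bfffff8
  top 7b → 0x45 → jnz [J]
  imm: (w>>0)&0x1ffffff=0x1fffff8 (s25→-8) → #-8
  target = base 0x1e4c + off 0x18 + 4 + imm -8 = 0x1e60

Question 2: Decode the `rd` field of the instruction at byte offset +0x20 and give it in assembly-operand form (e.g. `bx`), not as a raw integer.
+0x20: 60 c0 00 00 ⇒ word 0x60c00000 (big)
  top 7b → 0x30 → neg [R]
  rd@[24:22]=0x3 ⇒ dx

dx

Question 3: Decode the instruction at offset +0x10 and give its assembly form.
@+10  big-endian(d1 d8 00 00) = 0xd1d80000
  op=0xd1d80000>>25=0x68 ⇒ sw (RR)
  rd@[24:22]=0x7 ⇒ sp
  rs@[21:19]=0x3 ⇒ dx

sw sp, dx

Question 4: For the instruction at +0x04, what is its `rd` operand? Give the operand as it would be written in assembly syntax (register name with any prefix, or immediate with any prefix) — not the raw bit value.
off 0x04: read 86 e0 00 00 as big → 0x86e00000
  opcode bits[31:25]=0x43: add/RR
  [24:22] rd=3 = dx
  [21:19] rs=4 = si

dx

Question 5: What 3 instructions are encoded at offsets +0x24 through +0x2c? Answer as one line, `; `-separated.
@+24  big-endian(ca ab 9a 8d) = 0xcaab9a8d
  opcode bits[31:25]=0x65: lsli/RI
  rd: (w>>22)&0x7=0x2 → cx
  imm: (w>>0)&0x3fffff=0x2b9a8d → #2857613
@+28  big-endian(49 83 d2 cb) = 0x4983d2cb
  opcode bits[31:25]=0x24: movi/RI
  rd: (w>>22)&0x7=0x6 → bp
  imm: (w>>0)&0x3fffff=0x3d2cb → #250571
@+2c  big-endian(6a 05 72 ef) = 0x6a0572ef
  opcode bits[31:25]=0x35: adi/RI
  rd: (w>>22)&0x7=0x0 → ax
  imm: (w>>0)&0x3fffff=0x572ef → #357103

lsli cx, #2857613; movi bp, #250571; adi ax, #357103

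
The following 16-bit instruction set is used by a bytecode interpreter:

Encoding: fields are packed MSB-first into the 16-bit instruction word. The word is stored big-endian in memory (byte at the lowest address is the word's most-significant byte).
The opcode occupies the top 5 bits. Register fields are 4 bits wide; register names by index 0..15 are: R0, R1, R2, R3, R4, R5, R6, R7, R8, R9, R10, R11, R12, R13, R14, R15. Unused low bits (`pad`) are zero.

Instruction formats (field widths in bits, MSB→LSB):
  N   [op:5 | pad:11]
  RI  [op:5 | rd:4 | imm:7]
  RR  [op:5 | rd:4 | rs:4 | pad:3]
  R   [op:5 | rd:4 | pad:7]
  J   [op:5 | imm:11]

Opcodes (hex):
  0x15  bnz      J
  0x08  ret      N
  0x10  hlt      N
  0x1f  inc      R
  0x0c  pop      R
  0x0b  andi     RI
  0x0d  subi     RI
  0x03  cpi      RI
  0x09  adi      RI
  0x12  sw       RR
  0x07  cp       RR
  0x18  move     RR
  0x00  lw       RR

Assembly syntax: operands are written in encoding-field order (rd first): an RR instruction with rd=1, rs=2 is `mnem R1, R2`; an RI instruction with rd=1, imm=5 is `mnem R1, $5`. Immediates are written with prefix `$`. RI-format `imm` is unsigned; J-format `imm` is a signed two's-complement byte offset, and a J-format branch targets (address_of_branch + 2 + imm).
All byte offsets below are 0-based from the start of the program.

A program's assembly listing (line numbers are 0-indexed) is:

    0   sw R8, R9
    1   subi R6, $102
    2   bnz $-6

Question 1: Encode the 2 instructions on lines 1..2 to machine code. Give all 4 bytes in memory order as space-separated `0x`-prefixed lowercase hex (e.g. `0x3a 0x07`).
L1: subi op=0xd:5|rd=6:4|imm=102:7 ⇒ 0x6b66 ⇒ big 6b 66
L2: bnz op=0x15:5|imm=-6:11 ⇒ 0xaffa ⇒ big af fa

0x6b 0x66 0xaf 0xfa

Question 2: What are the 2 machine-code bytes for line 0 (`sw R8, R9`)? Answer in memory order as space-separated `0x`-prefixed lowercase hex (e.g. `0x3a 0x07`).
0x94 0x48

0. sw fields op=0x12:5|rd=8:4|rs=9:4|pad=0:3 → word 9448h → 94 48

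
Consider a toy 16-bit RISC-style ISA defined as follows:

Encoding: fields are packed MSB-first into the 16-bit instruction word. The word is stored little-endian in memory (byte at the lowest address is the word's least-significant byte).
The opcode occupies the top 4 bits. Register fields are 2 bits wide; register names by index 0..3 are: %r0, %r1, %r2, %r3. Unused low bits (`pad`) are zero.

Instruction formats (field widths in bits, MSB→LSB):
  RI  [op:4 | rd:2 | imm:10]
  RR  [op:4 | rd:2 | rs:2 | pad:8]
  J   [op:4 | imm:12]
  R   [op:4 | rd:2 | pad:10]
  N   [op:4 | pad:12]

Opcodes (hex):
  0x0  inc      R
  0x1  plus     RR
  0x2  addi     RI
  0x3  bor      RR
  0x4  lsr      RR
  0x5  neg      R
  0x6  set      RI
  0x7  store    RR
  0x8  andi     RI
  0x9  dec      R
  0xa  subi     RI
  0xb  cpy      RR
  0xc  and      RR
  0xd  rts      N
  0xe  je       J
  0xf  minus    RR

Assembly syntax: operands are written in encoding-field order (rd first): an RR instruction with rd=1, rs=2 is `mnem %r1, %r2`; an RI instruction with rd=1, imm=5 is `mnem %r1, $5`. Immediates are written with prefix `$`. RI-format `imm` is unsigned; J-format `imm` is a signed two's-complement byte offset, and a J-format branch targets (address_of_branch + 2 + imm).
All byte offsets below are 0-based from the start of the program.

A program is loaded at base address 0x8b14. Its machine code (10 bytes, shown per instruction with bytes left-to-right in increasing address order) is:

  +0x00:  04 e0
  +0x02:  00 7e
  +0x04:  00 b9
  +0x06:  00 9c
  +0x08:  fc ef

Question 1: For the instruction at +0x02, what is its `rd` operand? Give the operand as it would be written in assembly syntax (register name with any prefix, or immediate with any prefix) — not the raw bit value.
%r3

off 0x02: read 00 7e as little → 0x7e00
  top 4b → 0x7 → store [RR]
  rd@[11:10]=0x3 ⇒ %r3
  rs@[9:8]=0x2 ⇒ %r2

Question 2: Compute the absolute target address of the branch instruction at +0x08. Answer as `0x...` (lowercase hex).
0x8b1a

@+08  little-endian(fc ef) = 0xeffc
  opcode bits[15:12]=0xe: je/J
  imm: (w>>0)&0xfff=0xffc (s12→-4) → $-4
  target = base 0x8b14 + off 0x08 + 2 + imm -4 = 0x8b1a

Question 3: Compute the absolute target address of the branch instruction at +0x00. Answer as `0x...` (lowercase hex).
[00] 04 e0 → 0xe004
  top 4b → 0xe → je [J]
  [11:0] imm=4 = $4
  target = base 0x8b14 + off 0x00 + 2 + imm 4 = 0x8b1a

0x8b1a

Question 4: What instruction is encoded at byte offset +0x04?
off 0x04: read 00 b9 as little → 0xb900
  top 4b → 0xb → cpy [RR]
  rd: (w>>10)&0x3=0x2 → %r2
  rs: (w>>8)&0x3=0x1 → %r1

cpy %r2, %r1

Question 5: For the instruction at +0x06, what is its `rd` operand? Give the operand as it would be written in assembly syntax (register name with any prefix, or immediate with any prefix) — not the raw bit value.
off 0x06: read 00 9c as little → 0x9c00
  top 4b → 0x9 → dec [R]
  rd@[11:10]=0x3 ⇒ %r3

%r3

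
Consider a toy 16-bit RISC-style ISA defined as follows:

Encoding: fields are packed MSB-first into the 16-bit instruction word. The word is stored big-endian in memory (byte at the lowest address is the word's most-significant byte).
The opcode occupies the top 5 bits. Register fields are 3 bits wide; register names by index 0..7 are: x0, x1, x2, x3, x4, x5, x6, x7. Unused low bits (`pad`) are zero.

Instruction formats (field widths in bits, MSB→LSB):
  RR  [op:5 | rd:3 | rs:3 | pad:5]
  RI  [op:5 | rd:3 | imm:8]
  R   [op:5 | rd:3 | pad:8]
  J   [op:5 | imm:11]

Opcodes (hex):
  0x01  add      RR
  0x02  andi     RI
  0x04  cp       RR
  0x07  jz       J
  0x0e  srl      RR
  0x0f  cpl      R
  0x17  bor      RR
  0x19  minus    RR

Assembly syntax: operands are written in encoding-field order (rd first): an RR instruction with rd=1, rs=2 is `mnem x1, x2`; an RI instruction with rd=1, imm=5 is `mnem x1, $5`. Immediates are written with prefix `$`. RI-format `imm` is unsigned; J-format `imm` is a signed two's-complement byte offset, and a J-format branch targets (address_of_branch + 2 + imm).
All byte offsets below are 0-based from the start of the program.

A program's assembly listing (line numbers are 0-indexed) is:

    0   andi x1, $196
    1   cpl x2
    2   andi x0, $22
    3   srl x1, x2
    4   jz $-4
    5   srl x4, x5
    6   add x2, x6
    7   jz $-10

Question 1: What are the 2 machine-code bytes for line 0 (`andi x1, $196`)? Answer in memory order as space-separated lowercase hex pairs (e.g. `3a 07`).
line 0 (andi): pack op=0x2:5|rd=1:3|imm=196:8 = 0x11c4; big→ 11 c4

11 c4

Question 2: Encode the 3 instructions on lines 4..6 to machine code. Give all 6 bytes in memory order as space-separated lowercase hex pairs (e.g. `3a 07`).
3f fc 74 a0 0a c0

line 4 (jz): pack op=0x7:5|imm=-4:11 = 0x3ffc; big→ 3f fc
line 5 (srl): pack op=0xe:5|rd=4:3|rs=5:3|pad=0:5 = 0x74a0; big→ 74 a0
line 6 (add): pack op=0x1:5|rd=2:3|rs=6:3|pad=0:5 = 0x0ac0; big→ 0a c0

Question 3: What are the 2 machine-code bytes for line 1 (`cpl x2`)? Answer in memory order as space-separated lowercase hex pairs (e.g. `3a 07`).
line 1 (cpl): pack op=0xf:5|rd=2:3|pad=0:8 = 0x7a00; big→ 7a 00

7a 00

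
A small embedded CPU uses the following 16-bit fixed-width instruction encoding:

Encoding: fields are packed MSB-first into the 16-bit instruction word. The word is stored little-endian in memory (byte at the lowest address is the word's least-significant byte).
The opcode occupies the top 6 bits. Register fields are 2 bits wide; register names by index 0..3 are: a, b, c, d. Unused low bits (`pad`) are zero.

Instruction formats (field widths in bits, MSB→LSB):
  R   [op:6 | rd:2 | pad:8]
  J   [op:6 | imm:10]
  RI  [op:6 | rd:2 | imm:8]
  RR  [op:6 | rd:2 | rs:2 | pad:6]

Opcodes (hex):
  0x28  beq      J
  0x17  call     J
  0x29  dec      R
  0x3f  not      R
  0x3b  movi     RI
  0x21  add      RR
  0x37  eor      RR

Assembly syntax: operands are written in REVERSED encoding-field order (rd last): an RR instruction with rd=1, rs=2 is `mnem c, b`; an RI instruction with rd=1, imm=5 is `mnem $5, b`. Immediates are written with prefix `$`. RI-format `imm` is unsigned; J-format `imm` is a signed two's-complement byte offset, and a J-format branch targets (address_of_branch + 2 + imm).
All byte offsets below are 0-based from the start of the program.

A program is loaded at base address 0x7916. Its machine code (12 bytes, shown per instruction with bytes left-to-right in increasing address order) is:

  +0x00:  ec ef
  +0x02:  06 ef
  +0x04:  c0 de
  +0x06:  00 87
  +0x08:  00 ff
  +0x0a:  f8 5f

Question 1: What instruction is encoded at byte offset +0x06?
[06] 00 87 → 0x8700
  top 6b → 0x21 → add [RR]
  rd: (w>>8)&0x3=0x3 → d
  rs: (w>>6)&0x3=0x0 → a

add a, d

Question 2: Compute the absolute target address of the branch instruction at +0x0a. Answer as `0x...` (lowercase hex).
0x791a

off 0x0a: read f8 5f as little → 0x5ff8
  op=0x5ff8>>10=0x17 ⇒ call (J)
  imm: (w>>0)&0x3ff=0x3f8 (s10→-8) → $-8
  target = base 0x7916 + off 0x0a + 2 + imm -8 = 0x791a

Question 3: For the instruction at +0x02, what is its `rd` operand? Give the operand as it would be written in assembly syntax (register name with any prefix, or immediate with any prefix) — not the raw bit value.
d

+0x02: 06 ef ⇒ word 0xef06 (little)
  op=0xef06>>10=0x3b ⇒ movi (RI)
  rd@[9:8]=0x3 ⇒ d
  imm@[7:0]=0x6 ⇒ $6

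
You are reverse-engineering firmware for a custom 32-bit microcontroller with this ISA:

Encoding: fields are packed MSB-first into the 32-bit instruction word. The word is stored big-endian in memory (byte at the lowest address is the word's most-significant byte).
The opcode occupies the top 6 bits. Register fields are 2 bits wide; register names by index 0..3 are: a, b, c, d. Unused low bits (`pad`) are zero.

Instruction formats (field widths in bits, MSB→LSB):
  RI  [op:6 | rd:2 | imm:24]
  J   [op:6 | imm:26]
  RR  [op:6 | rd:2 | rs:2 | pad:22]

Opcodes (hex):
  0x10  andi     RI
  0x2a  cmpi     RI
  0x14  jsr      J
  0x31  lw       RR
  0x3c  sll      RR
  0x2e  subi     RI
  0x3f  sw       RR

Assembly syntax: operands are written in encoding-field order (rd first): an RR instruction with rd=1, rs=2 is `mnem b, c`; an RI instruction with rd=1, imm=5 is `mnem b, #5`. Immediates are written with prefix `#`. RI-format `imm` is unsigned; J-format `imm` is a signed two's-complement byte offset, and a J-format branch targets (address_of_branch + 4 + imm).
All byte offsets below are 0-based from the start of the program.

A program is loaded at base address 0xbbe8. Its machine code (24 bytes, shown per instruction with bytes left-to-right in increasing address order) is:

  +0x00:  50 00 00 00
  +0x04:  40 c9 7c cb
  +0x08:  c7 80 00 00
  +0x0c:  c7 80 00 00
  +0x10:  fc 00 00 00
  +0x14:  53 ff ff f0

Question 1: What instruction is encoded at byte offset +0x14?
off 0x14: read 53 ff ff f0 as big → 0x53fffff0
  op=0x53fffff0>>26=0x14 ⇒ jsr (J)
  [25:0] imm=67108848 (s26→-16) = #-16

jsr #-16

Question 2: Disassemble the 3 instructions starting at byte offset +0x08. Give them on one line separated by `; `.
[08] c7 80 00 00 → 0xc7800000
  top 6b → 0x31 → lw [RR]
  rd@[25:24]=0x3 ⇒ d
  rs@[23:22]=0x2 ⇒ c
[0c] c7 80 00 00 → 0xc7800000
  top 6b → 0x31 → lw [RR]
  rd@[25:24]=0x3 ⇒ d
  rs@[23:22]=0x2 ⇒ c
[10] fc 00 00 00 → 0xfc000000
  top 6b → 0x3f → sw [RR]
  rd@[25:24]=0x0 ⇒ a
  rs@[23:22]=0x0 ⇒ a

lw d, c; lw d, c; sw a, a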